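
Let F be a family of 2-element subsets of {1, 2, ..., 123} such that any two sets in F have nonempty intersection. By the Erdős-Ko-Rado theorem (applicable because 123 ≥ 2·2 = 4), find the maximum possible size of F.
max |F| = C(122, 1) = 122

Erdős-Ko-Rado (1961): when n ≥ 2k, max |F| = C(n−1, k−1). The bound is attained by the star {A : i ∈ A} for any fixed i ∈ [n]. Here C(123−1, 2−1) = C(122, 1) = 122.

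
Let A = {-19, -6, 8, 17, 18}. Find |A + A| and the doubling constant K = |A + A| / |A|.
K = |A + A| / |A| = 15/5 = 3

Enumerate A + A = {a + b : a, b ∈ A}. With |A| = 5, there are |A|^2 = 25 ordered sum pairs; collecting distinct values, A + A = {-38, -25, -12, -11, -2, -1, 2, 11, 12, 16, 25, 26, 34, 35, 36}, so |A + A| = 15. Thus K = 15/5 = 3. For comparison, the minimum possible |A + A| over all 5-element sets is 2·5 − 1 = 9 (so min K = 9/5), attained only by arithmetic progressions.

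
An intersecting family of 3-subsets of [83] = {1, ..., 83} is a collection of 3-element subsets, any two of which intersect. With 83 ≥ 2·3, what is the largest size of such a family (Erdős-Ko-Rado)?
max |F| = C(82, 2) = 3321

Erdős-Ko-Rado (1961): when n ≥ 2k, max |F| = C(n−1, k−1). The bound is attained by the star {A : i ∈ A} for any fixed i ∈ [n]. Here C(83−1, 3−1) = C(82, 2) = 3321.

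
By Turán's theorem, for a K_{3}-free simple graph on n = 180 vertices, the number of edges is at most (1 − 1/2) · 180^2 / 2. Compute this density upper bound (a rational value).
Turán density bound = (1/2) · 180^2/2 = 8100

Turán's theorem: ex(n, K_{r+1}) is achieved by the complete r-partite Turán graph T(n, r) with parts as balanced as possible, and is at most (1 − 1/r) · n^2/2. For r = 2, n = 180: the density bound is (1/2) · 32400/2 = 8100. Since 2 ∣ 180, the Turán graph T(180, 2) has parts of equal size 90, and its edge count e(T(180, 2)) = 8100 attains the density bound exactly.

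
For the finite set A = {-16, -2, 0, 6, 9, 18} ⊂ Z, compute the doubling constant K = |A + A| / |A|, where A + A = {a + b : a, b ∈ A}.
K = |A + A| / |A| = 20/6 = 10/3

Enumerate A + A = {a + b : a, b ∈ A}. With |A| = 6, there are |A|^2 = 36 ordered sum pairs; collecting distinct values, A + A = {-32, -18, -16, -10, -7, -4, -2, 0, 2, 4, 6, 7, 9, 12, 15, 16, 18, 24, 27, 36}, so |A + A| = 20. Thus K = 20/6 = 10/3. For comparison, the minimum possible |A + A| over all 6-element sets is 2·6 − 1 = 11 (so min K = 11/6), attained only by arithmetic progressions.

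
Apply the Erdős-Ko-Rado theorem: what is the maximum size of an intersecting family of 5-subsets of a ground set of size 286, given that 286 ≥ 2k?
max |F| = C(285, 4) = 269145735

The Erdős-Ko-Rado theorem states: for n ≥ 2k, an intersecting family of k-subsets of an n-element set has size at most C(n − 1, k − 1), with equality for 'star' families {A ⊆ [n] : |A| = k, i ∈ A} (fix an element i). For n = 286, k = 5: C(285, 4) = 269145735.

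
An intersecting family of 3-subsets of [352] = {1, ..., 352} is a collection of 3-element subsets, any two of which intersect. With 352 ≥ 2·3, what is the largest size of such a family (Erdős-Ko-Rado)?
max |F| = C(351, 2) = 61425

The Erdős-Ko-Rado theorem states: for n ≥ 2k, an intersecting family of k-subsets of an n-element set has size at most C(n − 1, k − 1), with equality for 'star' families {A ⊆ [n] : |A| = k, i ∈ A} (fix an element i). For n = 352, k = 3: C(351, 2) = 61425.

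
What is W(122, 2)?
W(122, 2) = 122 + 1 = 123

A 2-term AP is any pair of integers, so a monochromatic 2-AP exists iff some colour is used at least twice. With 122 colours, the colouring i ↦ i on {1, ..., 122} uses each colour once, avoiding any monochromatic pair, so W(122, 2) > 122. For {1, ..., 123}, pigeonhole forces two integers of the same colour, which form a monochromatic 2-AP. Hence W(122, 2) = 123.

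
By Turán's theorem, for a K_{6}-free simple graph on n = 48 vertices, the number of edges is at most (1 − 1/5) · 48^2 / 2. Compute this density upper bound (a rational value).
Turán density bound = (4/5) · 48^2/2 = 4608/5 ≈ 921.6

Turán's theorem: ex(n, K_{r+1}) is achieved by the complete r-partite Turán graph T(n, r) with parts as balanced as possible, and is at most (1 − 1/r) · n^2/2. For r = 5, n = 48: the density bound is (4/5) · 2304/2 = 4608/5 ≈ 921.6. The integer-valued extremum is e(T(48, 5)) = 921, which is strictly less than the density bound 4608/5 since 5 ∤ 48 (the parts of T(48, 5) cannot all be equal).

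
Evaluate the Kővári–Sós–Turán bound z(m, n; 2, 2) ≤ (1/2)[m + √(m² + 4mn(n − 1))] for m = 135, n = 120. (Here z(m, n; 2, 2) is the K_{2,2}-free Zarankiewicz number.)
z(135, 120; 2, 2) ≤ (1/2)[135 + √(135² + 4·135·120·119)] = (1/2)[135 + √7729425] = 1457.5922

Kővári–Sós–Turán: let r_1, ..., r_135 be the row sums and z = Σ r_i the total number of 1s. Each pair of columns can share at most one row with both entries 1 (else a 2×2 all-ones block appears), so Σ_i C(r_i, 2) ≤ C(120, 2) = 7140. By convexity Σ_i C(r_i, 2) ≥ 135·C(z/135, 2) = z(z − 135)/(2·135), giving z² − 135z − 135·120·119 ≤ 0 and hence z ≤ (1/2)[135 + √(18225 + 4·1927800)] = (1/2)[135 + √7729425] ≈ (1/2)(135 + 2780.1843) = 1457.5922.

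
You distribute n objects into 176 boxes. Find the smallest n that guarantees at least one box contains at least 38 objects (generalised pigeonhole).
n = (38 − 1)·176 + 1 = 6513

By the generalised pigeonhole principle, to guarantee some box contains ≥ r objects we need more than (r − 1) · k objects total. Threshold: n = (r − 1) · k + 1. With r = 38 and k = 176: n = 37 · 176 + 1 = 6512 + 1 = 6513. For n = 6512 = 37 · 176, we can put exactly 37 objects in every box, avoiding 38 in any single one — so 6513 is tight.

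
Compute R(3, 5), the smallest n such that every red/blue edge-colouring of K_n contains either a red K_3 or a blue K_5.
R(3, 5) = 14

Lower bound: an explicit 2-colouring of K_{13} (typically a Paley-type or other structured construction) avoids a red K_3 and a blue K_5, showing R(3, 5) > 13.
Upper bound: the Erdős–Szekeres recurrence R(r, t') ≤ R(r−1, t') + R(r, t'−1) yields R(3, 5) ≤ 14.
Hence R(3, 5) = 14.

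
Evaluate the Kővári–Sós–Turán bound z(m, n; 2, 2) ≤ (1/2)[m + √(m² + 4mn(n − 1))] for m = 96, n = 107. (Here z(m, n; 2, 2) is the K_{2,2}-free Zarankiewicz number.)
z(96, 107; 2, 2) ≤ (1/2)[96 + √(96² + 4·96·107·106)] = (1/2)[96 + √4364544] = 1092.5746

Kővári–Sós–Turán: let r_1, ..., r_96 be the row sums and z = Σ r_i the total number of 1s. Each pair of columns can share at most one row with both entries 1 (else a 2×2 all-ones block appears), so Σ_i C(r_i, 2) ≤ C(107, 2) = 5671. By convexity Σ_i C(r_i, 2) ≥ 96·C(z/96, 2) = z(z − 96)/(2·96), giving z² − 96z − 96·107·106 ≤ 0 and hence z ≤ (1/2)[96 + √(9216 + 4·1088832)] = (1/2)[96 + √4364544] ≈ (1/2)(96 + 2089.1491) = 1092.5746.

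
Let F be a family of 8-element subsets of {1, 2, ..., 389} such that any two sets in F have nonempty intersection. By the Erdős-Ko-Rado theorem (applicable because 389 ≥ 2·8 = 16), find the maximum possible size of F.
max |F| = C(388, 7) = 248744535954816

The Erdős-Ko-Rado theorem states: for n ≥ 2k, an intersecting family of k-subsets of an n-element set has size at most C(n − 1, k − 1), with equality for 'star' families {A ⊆ [n] : |A| = k, i ∈ A} (fix an element i). For n = 389, k = 8: C(388, 7) = 248744535954816.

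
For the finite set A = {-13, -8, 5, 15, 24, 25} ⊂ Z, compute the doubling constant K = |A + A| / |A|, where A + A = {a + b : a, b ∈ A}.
K = |A + A| / |A| = 20/6 = 10/3

Enumerate A + A = {a + b : a, b ∈ A}. With |A| = 6, there are |A|^2 = 36 ordered sum pairs; collecting distinct values, A + A = {-26, -21, -16, -8, -3, 2, 7, 10, 11, 12, 16, 17, 20, 29, 30, 39, 40, 48, 49, 50}, so |A + A| = 20. Thus K = 20/6 = 10/3. For comparison, the minimum possible |A + A| over all 6-element sets is 2·6 − 1 = 11 (so min K = 11/6), attained only by arithmetic progressions.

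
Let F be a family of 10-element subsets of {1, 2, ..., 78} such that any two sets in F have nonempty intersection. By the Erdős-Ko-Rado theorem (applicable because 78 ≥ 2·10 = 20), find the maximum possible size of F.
max |F| = C(77, 9) = 161322559475

The Erdős-Ko-Rado theorem states: for n ≥ 2k, an intersecting family of k-subsets of an n-element set has size at most C(n − 1, k − 1), with equality for 'star' families {A ⊆ [n] : |A| = k, i ∈ A} (fix an element i). For n = 78, k = 10: C(77, 9) = 161322559475.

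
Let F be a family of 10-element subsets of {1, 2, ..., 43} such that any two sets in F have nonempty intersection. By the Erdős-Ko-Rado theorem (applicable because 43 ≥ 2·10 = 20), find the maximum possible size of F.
max |F| = C(42, 9) = 445891810

Erdős-Ko-Rado (1961): when n ≥ 2k, max |F| = C(n−1, k−1). The bound is attained by the star {A : i ∈ A} for any fixed i ∈ [n]. Here C(43−1, 10−1) = C(42, 9) = 445891810.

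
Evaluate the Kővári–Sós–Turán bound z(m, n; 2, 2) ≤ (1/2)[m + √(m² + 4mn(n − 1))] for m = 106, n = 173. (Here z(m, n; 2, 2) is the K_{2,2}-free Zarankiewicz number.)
z(106, 173; 2, 2) ≤ (1/2)[106 + √(106² + 4·106·173·172)] = (1/2)[106 + √12627780] = 1829.7794

Kővári–Sós–Turán: let r_1, ..., r_106 be the row sums and z = Σ r_i the total number of 1s. Each pair of columns can share at most one row with both entries 1 (else a 2×2 all-ones block appears), so Σ_i C(r_i, 2) ≤ C(173, 2) = 14878. By convexity Σ_i C(r_i, 2) ≥ 106·C(z/106, 2) = z(z − 106)/(2·106), giving z² − 106z − 106·173·172 ≤ 0 and hence z ≤ (1/2)[106 + √(11236 + 4·3154136)] = (1/2)[106 + √12627780] ≈ (1/2)(106 + 3553.5588) = 1829.7794.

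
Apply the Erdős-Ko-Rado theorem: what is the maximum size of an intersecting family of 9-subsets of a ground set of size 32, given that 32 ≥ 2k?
max |F| = C(31, 8) = 7888725

The Erdős-Ko-Rado theorem states: for n ≥ 2k, an intersecting family of k-subsets of an n-element set has size at most C(n − 1, k − 1), with equality for 'star' families {A ⊆ [n] : |A| = k, i ∈ A} (fix an element i). For n = 32, k = 9: C(31, 8) = 7888725.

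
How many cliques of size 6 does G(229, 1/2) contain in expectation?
E[# K_6] = C(229, 6) · (1/2)^C(6, 2) = 187500601680 / 2^15 = 11718787605/2048 ≈ 5722064.260254

For each 6-subset S of vertices (there are C(229, 6) = 187500601680 such S), let X_S = 1 if S induces a K_6 (all C(6, 2) = 15 edges present). Then P(X_S = 1) = (1/2)^15 = 1/32768. By linearity of expectation, E[# K_6] = C(229, 6) · (1/2)^15 = 187500601680 / 32768 = 11718787605/2048 ≈ 5722064.260254.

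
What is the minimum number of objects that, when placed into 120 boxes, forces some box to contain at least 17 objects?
n = (17 − 1)·120 + 1 = 1921

By the generalised pigeonhole principle, to guarantee some box contains ≥ r objects we need more than (r − 1) · k objects total. Threshold: n = (r − 1) · k + 1. With r = 17 and k = 120: n = 16 · 120 + 1 = 1920 + 1 = 1921. For n = 1920 = 16 · 120, we can put exactly 16 objects in every box, avoiding 17 in any single one — so 1921 is tight.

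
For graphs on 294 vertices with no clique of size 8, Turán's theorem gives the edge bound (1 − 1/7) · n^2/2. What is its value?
Turán density bound = (6/7) · 294^2/2 = 37044

Turán's theorem: ex(n, K_{r+1}) is achieved by the complete r-partite Turán graph T(n, r) with parts as balanced as possible, and is at most (1 − 1/r) · n^2/2. For r = 7, n = 294: the density bound is (6/7) · 86436/2 = 37044. Since 7 ∣ 294, the Turán graph T(294, 7) has parts of equal size 42, and its edge count e(T(294, 7)) = 37044 attains the density bound exactly.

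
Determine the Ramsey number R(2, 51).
R(2, 51) = 51

R(2, k) = k for all k ≥ 2: in a 2-colouring of K_k, either some edge is red (a red K_2) or all edges are blue (a blue K_k). And K_{50} coloured all-blue has no blue K_51, so R(2, 51) > 50. Hence R(2, 51) = 51.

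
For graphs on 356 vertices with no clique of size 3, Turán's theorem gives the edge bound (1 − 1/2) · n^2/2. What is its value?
Turán density bound = (1/2) · 356^2/2 = 31684

Turán's theorem: ex(n, K_{r+1}) is achieved by the complete r-partite Turán graph T(n, r) with parts as balanced as possible, and is at most (1 − 1/r) · n^2/2. For r = 2, n = 356: the density bound is (1/2) · 126736/2 = 31684. Since 2 ∣ 356, the Turán graph T(356, 2) has parts of equal size 178, and its edge count e(T(356, 2)) = 31684 attains the density bound exactly.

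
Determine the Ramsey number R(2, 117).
R(2, 117) = 117

R(2, k) = k for all k ≥ 2: in a 2-colouring of K_k, either some edge is red (a red K_2) or all edges are blue (a blue K_k). And K_{116} coloured all-blue has no blue K_117, so R(2, 117) > 116. Hence R(2, 117) = 117.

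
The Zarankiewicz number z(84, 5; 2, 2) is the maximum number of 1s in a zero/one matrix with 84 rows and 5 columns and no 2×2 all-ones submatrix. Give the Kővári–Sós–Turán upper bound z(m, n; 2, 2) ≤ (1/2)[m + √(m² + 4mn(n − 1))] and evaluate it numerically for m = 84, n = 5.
z(84, 5; 2, 2) ≤ (1/2)[84 + √(84² + 4·84·5·4)] = (1/2)[84 + √13776] = 100.6856

Kővári–Sós–Turán: let r_1, ..., r_84 be the row sums and z = Σ r_i the total number of 1s. Each pair of columns can share at most one row with both entries 1 (else a 2×2 all-ones block appears), so Σ_i C(r_i, 2) ≤ C(5, 2) = 10. By convexity Σ_i C(r_i, 2) ≥ 84·C(z/84, 2) = z(z − 84)/(2·84), giving z² − 84z − 84·5·4 ≤ 0 and hence z ≤ (1/2)[84 + √(7056 + 4·1680)] = (1/2)[84 + √13776] ≈ (1/2)(84 + 117.3712) = 100.6856.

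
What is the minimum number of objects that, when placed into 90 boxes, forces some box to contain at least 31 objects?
n = (31 − 1)·90 + 1 = 2701

By the generalised pigeonhole principle, to guarantee some box contains ≥ r objects we need more than (r − 1) · k objects total. Threshold: n = (r − 1) · k + 1. With r = 31 and k = 90: n = 30 · 90 + 1 = 2700 + 1 = 2701. For n = 2700 = 30 · 90, we can put exactly 30 objects in every box, avoiding 31 in any single one — so 2701 is tight.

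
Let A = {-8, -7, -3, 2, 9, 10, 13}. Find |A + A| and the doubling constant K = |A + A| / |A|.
K = |A + A| / |A| = 25/7

Enumerate A + A = {a + b : a, b ∈ A}. With |A| = 7, there are |A|^2 = 49 ordered sum pairs; collecting distinct values, A + A = {-16, -15, -14, -11, -10, -6, -5, -1, 1, 2, 3, 4, 5, 6, 7, 10, 11, 12, 15, 18, 19, 20, 22, 23, 26}, so |A + A| = 25. Thus K = 25/7. For comparison, the minimum possible |A + A| over all 7-element sets is 2·7 − 1 = 13 (so min K = 13/7), attained only by arithmetic progressions.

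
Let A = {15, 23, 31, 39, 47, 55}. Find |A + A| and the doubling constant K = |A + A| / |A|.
K = |A + A| / |A| = 11/6

Enumerate A + A = {a + b : a, b ∈ A}. With |A| = 6, there are |A|^2 = 36 ordered sum pairs; collecting distinct values, A + A = {30, 38, 46, 54, 62, 70, 78, 86, 94, 102, 110}, so |A + A| = 11. Thus K = 11/6. Here |A + A| = 2|A| − 1 = 11, the minimum possible — so K = 11/6 is minimal, which holds iff A is an arithmetic progression.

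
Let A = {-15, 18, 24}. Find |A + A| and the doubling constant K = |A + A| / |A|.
K = |A + A| / |A| = 6/3 = 2

Enumerate A + A = {a + b : a, b ∈ A}. With |A| = 3, there are |A|^2 = 9 ordered sum pairs; collecting distinct values, A + A = {-30, 3, 9, 36, 42, 48}, so |A + A| = 6. Thus K = 6/3 = 2. For comparison, the minimum possible |A + A| over all 3-element sets is 2·3 − 1 = 5 (so min K = 5/3), attained only by arithmetic progressions.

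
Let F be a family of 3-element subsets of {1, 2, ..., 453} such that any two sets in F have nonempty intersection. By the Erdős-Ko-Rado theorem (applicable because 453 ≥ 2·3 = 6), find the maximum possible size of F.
max |F| = C(452, 2) = 101926

Erdős-Ko-Rado (1961): when n ≥ 2k, max |F| = C(n−1, k−1). The bound is attained by the star {A : i ∈ A} for any fixed i ∈ [n]. Here C(453−1, 3−1) = C(452, 2) = 101926.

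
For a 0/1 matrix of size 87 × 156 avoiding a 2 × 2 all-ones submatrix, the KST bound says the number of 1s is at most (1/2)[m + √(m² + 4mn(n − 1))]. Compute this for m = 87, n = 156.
z(87, 156; 2, 2) ≤ (1/2)[87 + √(87² + 4·87·156·155)] = (1/2)[87 + √8422209] = 1494.5521

Kővári–Sós–Turán: let r_1, ..., r_87 be the row sums and z = Σ r_i the total number of 1s. Each pair of columns can share at most one row with both entries 1 (else a 2×2 all-ones block appears), so Σ_i C(r_i, 2) ≤ C(156, 2) = 12090. By convexity Σ_i C(r_i, 2) ≥ 87·C(z/87, 2) = z(z − 87)/(2·87), giving z² − 87z − 87·156·155 ≤ 0 and hence z ≤ (1/2)[87 + √(7569 + 4·2103660)] = (1/2)[87 + √8422209] ≈ (1/2)(87 + 2902.1042) = 1494.5521.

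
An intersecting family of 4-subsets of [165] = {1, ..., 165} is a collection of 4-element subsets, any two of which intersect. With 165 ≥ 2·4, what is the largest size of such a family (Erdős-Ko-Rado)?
max |F| = C(164, 3) = 721764

Erdős-Ko-Rado (1961): when n ≥ 2k, max |F| = C(n−1, k−1). The bound is attained by the star {A : i ∈ A} for any fixed i ∈ [n]. Here C(165−1, 4−1) = C(164, 3) = 721764.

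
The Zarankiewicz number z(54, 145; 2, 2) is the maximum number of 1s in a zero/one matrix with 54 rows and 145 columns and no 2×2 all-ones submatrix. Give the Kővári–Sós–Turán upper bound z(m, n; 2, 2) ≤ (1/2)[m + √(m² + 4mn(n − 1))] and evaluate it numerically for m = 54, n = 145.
z(54, 145; 2, 2) ≤ (1/2)[54 + √(54² + 4·54·145·144)] = (1/2)[54 + √4512996] = 1089.1907

Kővári–Sós–Turán: let r_1, ..., r_54 be the row sums and z = Σ r_i the total number of 1s. Each pair of columns can share at most one row with both entries 1 (else a 2×2 all-ones block appears), so Σ_i C(r_i, 2) ≤ C(145, 2) = 10440. By convexity Σ_i C(r_i, 2) ≥ 54·C(z/54, 2) = z(z − 54)/(2·54), giving z² − 54z − 54·145·144 ≤ 0 and hence z ≤ (1/2)[54 + √(2916 + 4·1127520)] = (1/2)[54 + √4512996] ≈ (1/2)(54 + 2124.3813) = 1089.1907.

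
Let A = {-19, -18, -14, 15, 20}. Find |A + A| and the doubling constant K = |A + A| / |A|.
K = |A + A| / |A| = 14/5

Enumerate A + A = {a + b : a, b ∈ A}. With |A| = 5, there are |A|^2 = 25 ordered sum pairs; collecting distinct values, A + A = {-38, -37, -36, -33, -32, -28, -4, -3, 1, 2, 6, 30, 35, 40}, so |A + A| = 14. Thus K = 14/5. For comparison, the minimum possible |A + A| over all 5-element sets is 2·5 − 1 = 9 (so min K = 9/5), attained only by arithmetic progressions.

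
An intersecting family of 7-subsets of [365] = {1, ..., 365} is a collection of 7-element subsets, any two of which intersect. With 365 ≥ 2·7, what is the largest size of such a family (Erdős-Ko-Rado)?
max |F| = C(364, 6) = 3099475687308

Erdős-Ko-Rado (1961): when n ≥ 2k, max |F| = C(n−1, k−1). The bound is attained by the star {A : i ∈ A} for any fixed i ∈ [n]. Here C(365−1, 7−1) = C(364, 6) = 3099475687308.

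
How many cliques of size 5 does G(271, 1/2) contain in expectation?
E[# K_5] = C(271, 5) · (1/2)^C(5, 2) = 11736811899 / 2^10 ≈ 11461730.370117

For each 5-subset S of vertices (there are C(271, 5) = 11736811899 such S), let X_S = 1 if S induces a K_5 (all C(5, 2) = 10 edges present). Then P(X_S = 1) = (1/2)^10 = 1/1024. By linearity of expectation, E[# K_5] = C(271, 5) · (1/2)^10 = 11736811899 / 1024 ≈ 11461730.370117.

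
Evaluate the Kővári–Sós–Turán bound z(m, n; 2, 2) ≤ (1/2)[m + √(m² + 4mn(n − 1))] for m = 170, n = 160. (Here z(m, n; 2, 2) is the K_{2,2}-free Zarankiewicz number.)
z(170, 160; 2, 2) ≤ (1/2)[170 + √(170² + 4·170·160·159)] = (1/2)[170 + √17328100] = 2166.3517

Kővári–Sós–Turán: let r_1, ..., r_170 be the row sums and z = Σ r_i the total number of 1s. Each pair of columns can share at most one row with both entries 1 (else a 2×2 all-ones block appears), so Σ_i C(r_i, 2) ≤ C(160, 2) = 12720. By convexity Σ_i C(r_i, 2) ≥ 170·C(z/170, 2) = z(z − 170)/(2·170), giving z² − 170z − 170·160·159 ≤ 0 and hence z ≤ (1/2)[170 + √(28900 + 4·4324800)] = (1/2)[170 + √17328100] ≈ (1/2)(170 + 4162.7034) = 2166.3517.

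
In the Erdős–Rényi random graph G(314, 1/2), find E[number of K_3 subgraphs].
E[# K_3] = C(314, 3) · (1/2)^C(3, 2) = 5110664 / 2^3 = 638833

For each 3-subset S of vertices (there are C(314, 3) = 5110664 such S), let X_S = 1 if S induces a K_3 (all C(3, 2) = 3 edges present). Then P(X_S = 1) = (1/2)^3 = 1/8. By linearity of expectation, E[# K_3] = C(314, 3) · (1/2)^3 = 5110664 / 8 = 638833.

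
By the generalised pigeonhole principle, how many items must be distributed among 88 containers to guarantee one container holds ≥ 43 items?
n = (43 − 1)·88 + 1 = 3697

By the generalised pigeonhole principle, to guarantee some box contains ≥ r objects we need more than (r − 1) · k objects total. Threshold: n = (r − 1) · k + 1. With r = 43 and k = 88: n = 42 · 88 + 1 = 3696 + 1 = 3697. For n = 3696 = 42 · 88, we can put exactly 42 objects in every box, avoiding 43 in any single one — so 3697 is tight.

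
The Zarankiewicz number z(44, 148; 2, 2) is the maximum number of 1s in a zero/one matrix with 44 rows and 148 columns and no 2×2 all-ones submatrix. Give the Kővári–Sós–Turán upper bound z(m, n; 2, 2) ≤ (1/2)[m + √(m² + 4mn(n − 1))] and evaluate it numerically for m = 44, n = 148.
z(44, 148; 2, 2) ≤ (1/2)[44 + √(44² + 4·44·148·147)] = (1/2)[44 + √3830992] = 1000.646

Kővári–Sós–Turán: let r_1, ..., r_44 be the row sums and z = Σ r_i the total number of 1s. Each pair of columns can share at most one row with both entries 1 (else a 2×2 all-ones block appears), so Σ_i C(r_i, 2) ≤ C(148, 2) = 10878. By convexity Σ_i C(r_i, 2) ≥ 44·C(z/44, 2) = z(z − 44)/(2·44), giving z² − 44z − 44·148·147 ≤ 0 and hence z ≤ (1/2)[44 + √(1936 + 4·957264)] = (1/2)[44 + √3830992] ≈ (1/2)(44 + 1957.292) = 1000.646.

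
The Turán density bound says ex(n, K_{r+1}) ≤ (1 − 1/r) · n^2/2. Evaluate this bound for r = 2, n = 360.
Turán density bound = (1/2) · 360^2/2 = 32400

Turán's theorem: ex(n, K_{r+1}) is achieved by the complete r-partite Turán graph T(n, r) with parts as balanced as possible, and is at most (1 − 1/r) · n^2/2. For r = 2, n = 360: the density bound is (1/2) · 129600/2 = 32400. Since 2 ∣ 360, the Turán graph T(360, 2) has parts of equal size 180, and its edge count e(T(360, 2)) = 32400 attains the density bound exactly.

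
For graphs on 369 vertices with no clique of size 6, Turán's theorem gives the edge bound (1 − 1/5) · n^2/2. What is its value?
Turán density bound = (4/5) · 369^2/2 = 272322/5 ≈ 54464.4

Turán's theorem: ex(n, K_{r+1}) is achieved by the complete r-partite Turán graph T(n, r) with parts as balanced as possible, and is at most (1 − 1/r) · n^2/2. For r = 5, n = 369: the density bound is (4/5) · 136161/2 = 272322/5 ≈ 54464.4. The integer-valued extremum is e(T(369, 5)) = 54464, which is strictly less than the density bound 272322/5 since 5 ∤ 369 (the parts of T(369, 5) cannot all be equal).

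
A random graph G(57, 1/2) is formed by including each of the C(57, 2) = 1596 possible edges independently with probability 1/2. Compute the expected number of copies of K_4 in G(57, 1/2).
E[# K_4] = C(57, 4) · (1/2)^C(4, 2) = 395010 / 2^6 = 197505/32 = 6172.03125

For each 4-subset S of vertices (there are C(57, 4) = 395010 such S), let X_S = 1 if S induces a K_4 (all C(4, 2) = 6 edges present). Then P(X_S = 1) = (1/2)^6 = 1/64. By linearity of expectation, E[# K_4] = C(57, 4) · (1/2)^6 = 395010 / 64 = 197505/32 = 6172.03125.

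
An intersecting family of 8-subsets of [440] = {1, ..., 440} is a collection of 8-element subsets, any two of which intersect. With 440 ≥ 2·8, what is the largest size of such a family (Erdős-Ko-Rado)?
max |F| = C(439, 7) = 594214032237517

Erdős-Ko-Rado (1961): when n ≥ 2k, max |F| = C(n−1, k−1). The bound is attained by the star {A : i ∈ A} for any fixed i ∈ [n]. Here C(440−1, 8−1) = C(439, 7) = 594214032237517.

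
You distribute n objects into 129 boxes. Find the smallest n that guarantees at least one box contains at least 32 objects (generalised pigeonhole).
n = (32 − 1)·129 + 1 = 4000

By the generalised pigeonhole principle, to guarantee some box contains ≥ r objects we need more than (r − 1) · k objects total. Threshold: n = (r − 1) · k + 1. With r = 32 and k = 129: n = 31 · 129 + 1 = 3999 + 1 = 4000. For n = 3999 = 31 · 129, we can put exactly 31 objects in every box, avoiding 32 in any single one — so 4000 is tight.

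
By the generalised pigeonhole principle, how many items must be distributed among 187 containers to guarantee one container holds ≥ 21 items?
n = (21 − 1)·187 + 1 = 3741

By the generalised pigeonhole principle, to guarantee some box contains ≥ r objects we need more than (r − 1) · k objects total. Threshold: n = (r − 1) · k + 1. With r = 21 and k = 187: n = 20 · 187 + 1 = 3740 + 1 = 3741. For n = 3740 = 20 · 187, we can put exactly 20 objects in every box, avoiding 21 in any single one — so 3741 is tight.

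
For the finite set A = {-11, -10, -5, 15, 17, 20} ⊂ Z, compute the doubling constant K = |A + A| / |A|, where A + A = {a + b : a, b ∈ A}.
K = |A + A| / |A| = 20/6 = 10/3

Enumerate A + A = {a + b : a, b ∈ A}. With |A| = 6, there are |A|^2 = 36 ordered sum pairs; collecting distinct values, A + A = {-22, -21, -20, -16, -15, -10, 4, 5, 6, 7, 9, 10, 12, 15, 30, 32, 34, 35, 37, 40}, so |A + A| = 20. Thus K = 20/6 = 10/3. For comparison, the minimum possible |A + A| over all 6-element sets is 2·6 − 1 = 11 (so min K = 11/6), attained only by arithmetic progressions.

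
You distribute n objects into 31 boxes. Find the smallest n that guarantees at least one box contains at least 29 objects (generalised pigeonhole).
n = (29 − 1)·31 + 1 = 869

By the generalised pigeonhole principle, to guarantee some box contains ≥ r objects we need more than (r − 1) · k objects total. Threshold: n = (r − 1) · k + 1. With r = 29 and k = 31: n = 28 · 31 + 1 = 868 + 1 = 869. For n = 868 = 28 · 31, we can put exactly 28 objects in every box, avoiding 29 in any single one — so 869 is tight.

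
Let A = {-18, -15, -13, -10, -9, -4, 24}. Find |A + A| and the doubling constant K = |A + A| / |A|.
K = |A + A| / |A| = 25/7

Enumerate A + A = {a + b : a, b ∈ A}. With |A| = 7, there are |A|^2 = 49 ordered sum pairs; collecting distinct values, A + A = {-36, -33, -31, -30, -28, -27, -26, -25, -24, -23, -22, -20, -19, -18, -17, -14, -13, -8, 6, 9, 11, 14, 15, 20, 48}, so |A + A| = 25. Thus K = 25/7. For comparison, the minimum possible |A + A| over all 7-element sets is 2·7 − 1 = 13 (so min K = 13/7), attained only by arithmetic progressions.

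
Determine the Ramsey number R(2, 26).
R(2, 26) = 26

R(2, k) = k for all k ≥ 2: in a 2-colouring of K_k, either some edge is red (a red K_2) or all edges are blue (a blue K_k). And K_{25} coloured all-blue has no blue K_26, so R(2, 26) > 25. Hence R(2, 26) = 26.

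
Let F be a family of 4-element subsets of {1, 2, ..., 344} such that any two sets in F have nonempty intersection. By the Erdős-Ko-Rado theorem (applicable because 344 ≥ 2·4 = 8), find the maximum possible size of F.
max |F| = C(343, 3) = 6666891

Erdős-Ko-Rado (1961): when n ≥ 2k, max |F| = C(n−1, k−1). The bound is attained by the star {A : i ∈ A} for any fixed i ∈ [n]. Here C(344−1, 4−1) = C(343, 3) = 6666891.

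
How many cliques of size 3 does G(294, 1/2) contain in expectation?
E[# K_3] = C(294, 3) · (1/2)^C(3, 2) = 4192244 / 2^3 = 1048061/2 = 524030.5

For each 3-subset S of vertices (there are C(294, 3) = 4192244 such S), let X_S = 1 if S induces a K_3 (all C(3, 2) = 3 edges present). Then P(X_S = 1) = (1/2)^3 = 1/8. By linearity of expectation, E[# K_3] = C(294, 3) · (1/2)^3 = 4192244 / 8 = 1048061/2 = 524030.5.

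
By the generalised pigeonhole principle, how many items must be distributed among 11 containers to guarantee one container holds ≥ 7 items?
n = (7 − 1)·11 + 1 = 67

By the generalised pigeonhole principle, to guarantee some box contains ≥ r objects we need more than (r − 1) · k objects total. Threshold: n = (r − 1) · k + 1. With r = 7 and k = 11: n = 6 · 11 + 1 = 66 + 1 = 67. For n = 66 = 6 · 11, we can put exactly 6 objects in every box, avoiding 7 in any single one — so 67 is tight.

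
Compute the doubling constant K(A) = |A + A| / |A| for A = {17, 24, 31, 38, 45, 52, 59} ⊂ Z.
K = |A + A| / |A| = 13/7

Enumerate A + A = {a + b : a, b ∈ A}. With |A| = 7, there are |A|^2 = 49 ordered sum pairs; collecting distinct values, A + A = {34, 41, 48, 55, 62, 69, 76, 83, 90, 97, 104, 111, 118}, so |A + A| = 13. Thus K = 13/7. Here |A + A| = 2|A| − 1 = 13, the minimum possible — so K = 13/7 is minimal, which holds iff A is an arithmetic progression.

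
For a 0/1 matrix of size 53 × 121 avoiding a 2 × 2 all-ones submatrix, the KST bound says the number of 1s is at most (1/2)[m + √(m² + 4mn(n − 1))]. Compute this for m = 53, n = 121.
z(53, 121; 2, 2) ≤ (1/2)[53 + √(53² + 4·53·121·120)] = (1/2)[53 + √3081049] = 904.1459

Kővári–Sós–Turán: let r_1, ..., r_53 be the row sums and z = Σ r_i the total number of 1s. Each pair of columns can share at most one row with both entries 1 (else a 2×2 all-ones block appears), so Σ_i C(r_i, 2) ≤ C(121, 2) = 7260. By convexity Σ_i C(r_i, 2) ≥ 53·C(z/53, 2) = z(z − 53)/(2·53), giving z² − 53z − 53·121·120 ≤ 0 and hence z ≤ (1/2)[53 + √(2809 + 4·769560)] = (1/2)[53 + √3081049] ≈ (1/2)(53 + 1755.2917) = 904.1459.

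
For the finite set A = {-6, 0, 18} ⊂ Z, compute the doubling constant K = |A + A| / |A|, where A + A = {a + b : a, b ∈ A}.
K = |A + A| / |A| = 6/3 = 2

Enumerate A + A = {a + b : a, b ∈ A}. With |A| = 3, there are |A|^2 = 9 ordered sum pairs; collecting distinct values, A + A = {-12, -6, 0, 12, 18, 36}, so |A + A| = 6. Thus K = 6/3 = 2. For comparison, the minimum possible |A + A| over all 3-element sets is 2·3 − 1 = 5 (so min K = 5/3), attained only by arithmetic progressions.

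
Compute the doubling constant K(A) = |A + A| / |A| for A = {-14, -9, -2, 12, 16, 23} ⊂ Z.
K = |A + A| / |A| = 20/6 = 10/3

Enumerate A + A = {a + b : a, b ∈ A}. With |A| = 6, there are |A|^2 = 36 ordered sum pairs; collecting distinct values, A + A = {-28, -23, -18, -16, -11, -4, -2, 2, 3, 7, 9, 10, 14, 21, 24, 28, 32, 35, 39, 46}, so |A + A| = 20. Thus K = 20/6 = 10/3. For comparison, the minimum possible |A + A| over all 6-element sets is 2·6 − 1 = 11 (so min K = 11/6), attained only by arithmetic progressions.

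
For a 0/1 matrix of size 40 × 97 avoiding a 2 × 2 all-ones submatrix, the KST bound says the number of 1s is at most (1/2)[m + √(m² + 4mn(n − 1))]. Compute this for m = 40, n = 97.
z(40, 97; 2, 2) ≤ (1/2)[40 + √(40² + 4·40·97·96)] = (1/2)[40 + √1491520] = 630.639

Kővári–Sós–Turán: let r_1, ..., r_40 be the row sums and z = Σ r_i the total number of 1s. Each pair of columns can share at most one row with both entries 1 (else a 2×2 all-ones block appears), so Σ_i C(r_i, 2) ≤ C(97, 2) = 4656. By convexity Σ_i C(r_i, 2) ≥ 40·C(z/40, 2) = z(z − 40)/(2·40), giving z² − 40z − 40·97·96 ≤ 0 and hence z ≤ (1/2)[40 + √(1600 + 4·372480)] = (1/2)[40 + √1491520] ≈ (1/2)(40 + 1221.278) = 630.639.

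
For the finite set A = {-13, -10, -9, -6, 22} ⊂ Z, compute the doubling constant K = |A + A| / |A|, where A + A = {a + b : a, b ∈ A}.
K = |A + A| / |A| = 14/5

Enumerate A + A = {a + b : a, b ∈ A}. With |A| = 5, there are |A|^2 = 25 ordered sum pairs; collecting distinct values, A + A = {-26, -23, -22, -20, -19, -18, -16, -15, -12, 9, 12, 13, 16, 44}, so |A + A| = 14. Thus K = 14/5. For comparison, the minimum possible |A + A| over all 5-element sets is 2·5 − 1 = 9 (so min K = 9/5), attained only by arithmetic progressions.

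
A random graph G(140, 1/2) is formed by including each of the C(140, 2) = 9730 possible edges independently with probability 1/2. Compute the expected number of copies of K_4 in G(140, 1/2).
E[# K_4] = C(140, 4) · (1/2)^C(4, 2) = 15329615 / 2^6 = 239525.234375

For each 4-subset S of vertices (there are C(140, 4) = 15329615 such S), let X_S = 1 if S induces a K_4 (all C(4, 2) = 6 edges present). Then P(X_S = 1) = (1/2)^6 = 1/64. By linearity of expectation, E[# K_4] = C(140, 4) · (1/2)^6 = 15329615 / 64 = 239525.234375.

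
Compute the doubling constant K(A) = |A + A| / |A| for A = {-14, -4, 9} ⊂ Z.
K = |A + A| / |A| = 6/3 = 2

Enumerate A + A = {a + b : a, b ∈ A}. With |A| = 3, there are |A|^2 = 9 ordered sum pairs; collecting distinct values, A + A = {-28, -18, -8, -5, 5, 18}, so |A + A| = 6. Thus K = 6/3 = 2. For comparison, the minimum possible |A + A| over all 3-element sets is 2·3 − 1 = 5 (so min K = 5/3), attained only by arithmetic progressions.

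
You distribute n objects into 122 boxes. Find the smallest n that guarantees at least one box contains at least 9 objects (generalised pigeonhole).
n = (9 − 1)·122 + 1 = 977

By the generalised pigeonhole principle, to guarantee some box contains ≥ r objects we need more than (r − 1) · k objects total. Threshold: n = (r − 1) · k + 1. With r = 9 and k = 122: n = 8 · 122 + 1 = 976 + 1 = 977. For n = 976 = 8 · 122, we can put exactly 8 objects in every box, avoiding 9 in any single one — so 977 is tight.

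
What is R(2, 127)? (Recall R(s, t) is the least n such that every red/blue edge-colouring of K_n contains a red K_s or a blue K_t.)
R(2, 127) = 127

R(2, k) = k for all k ≥ 2: in a 2-colouring of K_k, either some edge is red (a red K_2) or all edges are blue (a blue K_k). And K_{126} coloured all-blue has no blue K_127, so R(2, 127) > 126. Hence R(2, 127) = 127.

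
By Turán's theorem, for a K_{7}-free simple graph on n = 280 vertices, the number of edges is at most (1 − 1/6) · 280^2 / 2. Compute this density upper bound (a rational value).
Turán density bound = (5/6) · 280^2/2 = 98000/3 ≈ 32666.6667

Turán's theorem: ex(n, K_{r+1}) is achieved by the complete r-partite Turán graph T(n, r) with parts as balanced as possible, and is at most (1 − 1/r) · n^2/2. For r = 6, n = 280: the density bound is (5/6) · 78400/2 = 98000/3 ≈ 32666.6667. The integer-valued extremum is e(T(280, 6)) = 32666, which is strictly less than the density bound 98000/3 since 6 ∤ 280 (the parts of T(280, 6) cannot all be equal).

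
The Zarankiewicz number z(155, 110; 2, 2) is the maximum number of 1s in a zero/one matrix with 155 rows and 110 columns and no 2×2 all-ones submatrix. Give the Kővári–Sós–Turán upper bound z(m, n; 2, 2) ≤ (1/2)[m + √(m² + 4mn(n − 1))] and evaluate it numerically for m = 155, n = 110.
z(155, 110; 2, 2) ≤ (1/2)[155 + √(155² + 4·155·110·109)] = (1/2)[155 + √7457825] = 1442.9509

Kővári–Sós–Turán: let r_1, ..., r_155 be the row sums and z = Σ r_i the total number of 1s. Each pair of columns can share at most one row with both entries 1 (else a 2×2 all-ones block appears), so Σ_i C(r_i, 2) ≤ C(110, 2) = 5995. By convexity Σ_i C(r_i, 2) ≥ 155·C(z/155, 2) = z(z − 155)/(2·155), giving z² − 155z − 155·110·109 ≤ 0 and hence z ≤ (1/2)[155 + √(24025 + 4·1858450)] = (1/2)[155 + √7457825] ≈ (1/2)(155 + 2730.9019) = 1442.9509.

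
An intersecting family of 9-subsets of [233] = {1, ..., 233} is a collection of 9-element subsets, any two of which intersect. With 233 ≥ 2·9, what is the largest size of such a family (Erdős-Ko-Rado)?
max |F| = C(232, 8) = 184244452838325

Erdős-Ko-Rado (1961): when n ≥ 2k, max |F| = C(n−1, k−1). The bound is attained by the star {A : i ∈ A} for any fixed i ∈ [n]. Here C(233−1, 9−1) = C(232, 8) = 184244452838325.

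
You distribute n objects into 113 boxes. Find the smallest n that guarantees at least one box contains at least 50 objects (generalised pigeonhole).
n = (50 − 1)·113 + 1 = 5538

By the generalised pigeonhole principle, to guarantee some box contains ≥ r objects we need more than (r − 1) · k objects total. Threshold: n = (r − 1) · k + 1. With r = 50 and k = 113: n = 49 · 113 + 1 = 5537 + 1 = 5538. For n = 5537 = 49 · 113, we can put exactly 49 objects in every box, avoiding 50 in any single one — so 5538 is tight.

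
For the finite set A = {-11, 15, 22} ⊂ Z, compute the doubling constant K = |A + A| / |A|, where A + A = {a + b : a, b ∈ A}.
K = |A + A| / |A| = 6/3 = 2

Enumerate A + A = {a + b : a, b ∈ A}. With |A| = 3, there are |A|^2 = 9 ordered sum pairs; collecting distinct values, A + A = {-22, 4, 11, 30, 37, 44}, so |A + A| = 6. Thus K = 6/3 = 2. For comparison, the minimum possible |A + A| over all 3-element sets is 2·3 − 1 = 5 (so min K = 5/3), attained only by arithmetic progressions.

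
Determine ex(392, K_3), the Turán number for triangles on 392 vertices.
ex(392, K_3) = ⌊392^2/4⌋ = 38416

Mantel (1907): a triangle-free graph on n vertices has at most ⌊n^2/4⌋ edges, with equality for the complete bipartite graph K_{⌊n/2⌋, ⌈n/2⌉}. For n = 392: ⌊392^2/4⌋ = ⌊153664/4⌋ = 38416. The extremal graph is K_{196, 196}, which has 196·196 = 38416 edges.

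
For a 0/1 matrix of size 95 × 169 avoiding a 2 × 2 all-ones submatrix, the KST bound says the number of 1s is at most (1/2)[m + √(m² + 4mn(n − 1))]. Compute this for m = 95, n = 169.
z(95, 169; 2, 2) ≤ (1/2)[95 + √(95² + 4·95·169·168)] = (1/2)[95 + √10797985] = 1690.5144

Kővári–Sós–Turán: let r_1, ..., r_95 be the row sums and z = Σ r_i the total number of 1s. Each pair of columns can share at most one row with both entries 1 (else a 2×2 all-ones block appears), so Σ_i C(r_i, 2) ≤ C(169, 2) = 14196. By convexity Σ_i C(r_i, 2) ≥ 95·C(z/95, 2) = z(z − 95)/(2·95), giving z² − 95z − 95·169·168 ≤ 0 and hence z ≤ (1/2)[95 + √(9025 + 4·2697240)] = (1/2)[95 + √10797985] ≈ (1/2)(95 + 3286.0288) = 1690.5144.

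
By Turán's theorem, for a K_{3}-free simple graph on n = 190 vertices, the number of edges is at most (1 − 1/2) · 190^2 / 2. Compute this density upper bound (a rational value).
Turán density bound = (1/2) · 190^2/2 = 9025

Turán's theorem: ex(n, K_{r+1}) is achieved by the complete r-partite Turán graph T(n, r) with parts as balanced as possible, and is at most (1 − 1/r) · n^2/2. For r = 2, n = 190: the density bound is (1/2) · 36100/2 = 9025. Since 2 ∣ 190, the Turán graph T(190, 2) has parts of equal size 95, and its edge count e(T(190, 2)) = 9025 attains the density bound exactly.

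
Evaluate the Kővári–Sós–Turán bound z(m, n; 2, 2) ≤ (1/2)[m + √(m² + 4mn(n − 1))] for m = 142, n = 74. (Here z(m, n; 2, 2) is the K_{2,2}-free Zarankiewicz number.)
z(142, 74; 2, 2) ≤ (1/2)[142 + √(142² + 4·142·74·73)] = (1/2)[142 + √3088500] = 949.7064

Kővári–Sós–Turán: let r_1, ..., r_142 be the row sums and z = Σ r_i the total number of 1s. Each pair of columns can share at most one row with both entries 1 (else a 2×2 all-ones block appears), so Σ_i C(r_i, 2) ≤ C(74, 2) = 2701. By convexity Σ_i C(r_i, 2) ≥ 142·C(z/142, 2) = z(z − 142)/(2·142), giving z² − 142z − 142·74·73 ≤ 0 and hence z ≤ (1/2)[142 + √(20164 + 4·767084)] = (1/2)[142 + √3088500] ≈ (1/2)(142 + 1757.4129) = 949.7064.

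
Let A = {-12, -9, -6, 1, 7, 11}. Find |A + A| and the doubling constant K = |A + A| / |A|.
K = |A + A| / |A| = 18/6 = 3

Enumerate A + A = {a + b : a, b ∈ A}. With |A| = 6, there are |A|^2 = 36 ordered sum pairs; collecting distinct values, A + A = {-24, -21, -18, -15, -12, -11, -8, -5, -2, -1, 1, 2, 5, 8, 12, 14, 18, 22}, so |A + A| = 18. Thus K = 18/6 = 3. For comparison, the minimum possible |A + A| over all 6-element sets is 2·6 − 1 = 11 (so min K = 11/6), attained only by arithmetic progressions.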